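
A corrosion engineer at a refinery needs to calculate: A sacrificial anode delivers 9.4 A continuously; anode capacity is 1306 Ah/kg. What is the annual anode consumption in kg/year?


Annual consumption = current * hours per year / capacity
Rate = 9.4 * 8760 / 1306 = 63.1 kg/year

63.1 kg/year


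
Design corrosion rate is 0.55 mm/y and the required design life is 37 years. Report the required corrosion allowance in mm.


Corrosion allowance = CR × design life
CA = 0.55 * 37 = 20.35 mm

20.35 mm


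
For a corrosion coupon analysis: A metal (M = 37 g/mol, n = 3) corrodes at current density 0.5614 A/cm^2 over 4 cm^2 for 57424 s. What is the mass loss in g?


Apply Faraday's law: m = i*A*t*M / (n*F)
Total charge passed Q = i*A*t = 0.5614*4*57424 = 128951.3344 C
m = Q*M/(n*F) = 128951.3344*37/(3*96485) = 16.483 g

16.483 g


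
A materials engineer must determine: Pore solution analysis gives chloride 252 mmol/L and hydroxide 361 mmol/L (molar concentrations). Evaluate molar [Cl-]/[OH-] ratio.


Threshold parameter = [Cl-] / [OH-] (molar basis; both in mmol/L, so units cancel)
Ratio = 252 / 361 = 0.7

0.7


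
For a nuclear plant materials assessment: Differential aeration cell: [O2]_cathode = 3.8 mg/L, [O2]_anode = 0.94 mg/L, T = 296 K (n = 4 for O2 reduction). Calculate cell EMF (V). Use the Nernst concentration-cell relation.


Apply the Nernst concentration-cell relation: E = (RT/nF)*ln(C_cathode/C_anode)
RT/nF = 8.314*296/(4*96485) = 0.00637649 V
ln(3.8/0.94) = 1.39688
E = 0.00637649 * 1.39688 = 0.00891 V

0.00891 V


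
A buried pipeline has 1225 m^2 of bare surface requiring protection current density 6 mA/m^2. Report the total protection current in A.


I = area * current density, then convert mA → A (÷1000)
I = 1225 * 6 / 1000 = 7.35 A

7.35 A


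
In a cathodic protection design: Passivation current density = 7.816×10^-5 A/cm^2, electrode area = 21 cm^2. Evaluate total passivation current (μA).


I = i_pass * A, then convert A → μA (×10^6)
I = 7.816×10^-5 * 21 * 10^6 = 1641.36 μA

1641.36 μA


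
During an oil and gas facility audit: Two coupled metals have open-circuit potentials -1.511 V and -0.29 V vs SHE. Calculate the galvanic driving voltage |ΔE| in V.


Driving voltage is the absolute potential difference.
|ΔE| = |-1.511 − (-0.29)| = 1.221 V

1.221 V


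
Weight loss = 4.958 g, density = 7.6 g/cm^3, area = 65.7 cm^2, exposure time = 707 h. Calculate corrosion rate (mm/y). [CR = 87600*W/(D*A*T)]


Apply the mm/y weight-loss relation: CR = 87600 * W / (D * A * T)
Numerator: 87600 * 4.958 = 434320.8
Denominator: 7.6 * 65.7 * 707 = 353019.24
CR = 434320.8 / 353019.24 = 1.230303 mm/y

1.230303 mm/y


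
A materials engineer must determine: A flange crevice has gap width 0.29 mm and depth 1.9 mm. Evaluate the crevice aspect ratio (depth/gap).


Aspect ratio = depth / gap
Ratio = 1.9 / 0.29 = 6.6

6.6


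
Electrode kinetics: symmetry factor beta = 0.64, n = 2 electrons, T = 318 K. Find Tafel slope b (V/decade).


Apply the Tafel slope relation: b = 2.303*R*T/(beta*n*F)
Numerator: 2.303 * 8.314 * 318 = 6088.79
Denominator: 0.64 * 2 * 96485 = 123500.8
b = 6088.79 / 123500.8 = 0.0493 V/decade

0.0493 V/decade


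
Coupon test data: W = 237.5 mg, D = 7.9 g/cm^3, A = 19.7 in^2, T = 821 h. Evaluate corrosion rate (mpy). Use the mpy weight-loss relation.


Apply the mpy weight-loss relation: CR = 534 * W / (D * A * T)
Numerator: 534 * 237.5 = 126825.0
Denominator: 7.9 * 19.7 * 821 = 127772.23
CR = 126825.0 / 127772.23 = 0.9926 mpy

0.9926 mpy


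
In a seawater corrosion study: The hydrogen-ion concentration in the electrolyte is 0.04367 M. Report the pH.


pH = −log10[H+]
pH = −log10(0.04367) = 1.36

1.36


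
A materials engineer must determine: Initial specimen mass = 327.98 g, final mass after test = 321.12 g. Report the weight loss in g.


Weight loss = initial − final
WL = 327.98 − 321.12 = 6.86 g

6.86 g


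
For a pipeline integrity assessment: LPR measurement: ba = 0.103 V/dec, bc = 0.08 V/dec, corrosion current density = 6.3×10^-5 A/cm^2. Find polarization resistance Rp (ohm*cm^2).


Apply the Stern-Geary equation: Rp = ba*bc / (2.303*icorr*(ba+bc))
ba*bc = 0.103*0.08 = 0.00824
ba+bc = 0.183; 2.303*icorr*(ba+bc) = 2.303*6.3×10^-5*0.183 = 2.6551287×10^-5
Rp = 0.00824 / 2.6551287×10^-5 = 310.3 ohm*cm^2

310.3 ohm*cm^2


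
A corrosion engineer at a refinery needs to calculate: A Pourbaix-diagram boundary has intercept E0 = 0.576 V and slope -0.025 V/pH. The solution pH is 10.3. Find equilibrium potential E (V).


Apply the Pourbaix line equation: E = E0 + slope*pH
E = 0.576 + (-0.025)*10.3 = 0.576 + (-0.2575) = 0.3185 V
Rounded to 4 decimal places: E = 0.3185 V

0.3185 V


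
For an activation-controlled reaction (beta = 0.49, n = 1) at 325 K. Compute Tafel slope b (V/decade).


Apply the Tafel slope relation: b = 2.303*R*T/(beta*n*F)
Numerator: 2.303 * 8.314 * 325 = 6222.82
Denominator: 0.49 * 1 * 96485 = 47277.65
b = 6222.82 / 47277.65 = 0.1316 V/decade

0.1316 V/decade


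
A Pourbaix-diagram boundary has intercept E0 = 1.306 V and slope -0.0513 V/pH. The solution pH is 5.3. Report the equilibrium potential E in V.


Apply the Pourbaix line equation: E = E0 + slope*pH
E = 1.306 + (-0.0513)*5.3 = 1.306 + (-0.27189) = 1.03411 V
Rounded to 4 decimal places: E = 1.0341 V

1.0341 V


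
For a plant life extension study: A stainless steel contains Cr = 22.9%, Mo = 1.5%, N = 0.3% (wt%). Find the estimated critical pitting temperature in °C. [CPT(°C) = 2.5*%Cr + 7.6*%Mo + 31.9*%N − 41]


Apply the ASTM G48 empirical CPT estimate: CPT(°C) = 2.5*%Cr + 7.6*%Mo + 31.9*%N − 41
2.5*22.9 = 57.25; 7.6*1.5 = 11.4; 31.9*0.3 = 9.57
CPT = 57.25 + 11.4 + 9.57 − 41 = 37.22 °C
Rounded to 0.1 °C: CPT ≈ 37.2 °C

37.2 °C


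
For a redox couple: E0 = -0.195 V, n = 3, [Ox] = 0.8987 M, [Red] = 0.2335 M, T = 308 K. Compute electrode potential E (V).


Apply the Nernst equation: E = E0 + (RT/nF)*ln([Ox]/[Red])
Step 1: RT/nF = 8.314*308/(3*96485) = 0.00884667 V
Step 2: [Ox]/[Red] = 0.8987/0.2335 = 3.848822
Step 3: ln(3.848822) = 1.347767
Step 4: correction = 0.00884667 * 1.347767 = 0.012 V
E = -0.195 + 0.012 = -0.183 V

-0.183 V


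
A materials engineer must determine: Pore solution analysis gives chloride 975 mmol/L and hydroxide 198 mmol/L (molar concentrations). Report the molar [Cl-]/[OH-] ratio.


Threshold parameter = [Cl-] / [OH-] (molar basis; both in mmol/L, so units cancel)
Ratio = 975 / 198 = 4.92

4.92


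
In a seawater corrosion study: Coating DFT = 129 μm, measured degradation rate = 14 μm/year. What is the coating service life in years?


Service life = thickness / degradation rate
Life = 129 / 14 = 9.2 years

9.2 years


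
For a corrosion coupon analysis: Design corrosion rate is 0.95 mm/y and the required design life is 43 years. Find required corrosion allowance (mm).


Corrosion allowance = CR × design life
CA = 0.95 * 43 = 40.85 mm

40.85 mm


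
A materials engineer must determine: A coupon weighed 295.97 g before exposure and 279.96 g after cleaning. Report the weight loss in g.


Weight loss = initial − final
WL = 295.97 − 279.96 = 16.01 g

16.01 g


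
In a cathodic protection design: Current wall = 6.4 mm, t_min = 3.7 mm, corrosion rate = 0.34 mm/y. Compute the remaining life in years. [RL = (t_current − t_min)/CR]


Apply the remaining-life relation: RL = (t_current − t_min) / CR
RL = (6.4 − 3.7) / 0.34 = 2.7 / 0.34 = 7.9 years

7.9 years


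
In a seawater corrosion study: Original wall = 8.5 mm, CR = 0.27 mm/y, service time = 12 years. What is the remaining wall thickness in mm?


Remaining wall = original − CR × time
t = 8.5 − 0.27*12 = 8.5 − 3.24 = 5.26 mm

5.26 mm


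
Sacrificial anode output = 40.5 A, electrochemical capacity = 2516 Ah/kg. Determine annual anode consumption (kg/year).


Annual consumption = current * hours per year / capacity
Rate = 40.5 * 8760 / 2516 = 141.0 kg/year

141.0 kg/year


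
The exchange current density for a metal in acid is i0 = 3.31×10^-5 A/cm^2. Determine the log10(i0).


i0 = 3.31×10^-5 A/cm^2
log10(i0) = -4.48

-4.48


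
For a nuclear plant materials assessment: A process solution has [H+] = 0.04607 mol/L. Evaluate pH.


pH = −log10[H+]
pH = −log10(0.04607) = 1.34

1.34


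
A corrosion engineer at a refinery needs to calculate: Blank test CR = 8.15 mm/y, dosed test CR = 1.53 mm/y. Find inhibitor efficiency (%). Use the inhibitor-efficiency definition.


Apply the inhibitor-efficiency definition: IE = (CR_blank − CR_inh)/CR_blank × 100
IE = (8.15 − 1.53) / 8.15 × 100
IE = 6.62 / 8.15 × 100 = 81.2 %

81.2 %


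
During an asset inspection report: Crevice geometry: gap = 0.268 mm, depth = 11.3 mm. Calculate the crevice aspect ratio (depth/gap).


Aspect ratio = depth / gap
Ratio = 11.3 / 0.268 = 42.2

42.2


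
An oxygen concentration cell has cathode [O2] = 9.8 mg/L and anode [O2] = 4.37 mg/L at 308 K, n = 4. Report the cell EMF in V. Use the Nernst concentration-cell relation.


Apply the Nernst concentration-cell relation: E = (RT/nF)*ln(C_cathode/C_anode)
RT/nF = 8.314*308/(4*96485) = 0.006635 V
ln(9.8/4.37) = 0.80762
E = 0.006635 * 0.80762 = 0.00536 V

0.00536 V


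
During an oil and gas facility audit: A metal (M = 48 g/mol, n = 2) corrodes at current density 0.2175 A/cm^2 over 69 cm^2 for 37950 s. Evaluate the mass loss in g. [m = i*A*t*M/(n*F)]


Apply Faraday's law: m = i*A*t*M / (n*F)
Total charge passed Q = i*A*t = 0.2175*69*37950 = 569534.625 C
m = Q*M/(n*F) = 569534.625*48/(2*96485) = 141.66794 g

141.66794 g


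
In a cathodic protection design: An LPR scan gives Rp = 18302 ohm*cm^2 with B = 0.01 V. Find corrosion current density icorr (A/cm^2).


Apply the Stern-Geary relation: icorr = B / Rp
icorr = 0.01 / 18302 = 5.464×10^-7 A/cm^2

5.464×10^-7 A/cm^2


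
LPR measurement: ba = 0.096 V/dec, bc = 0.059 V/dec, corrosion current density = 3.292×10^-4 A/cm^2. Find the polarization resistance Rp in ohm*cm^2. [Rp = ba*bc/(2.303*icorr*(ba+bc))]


Apply the Stern-Geary equation: Rp = ba*bc / (2.303*icorr*(ba+bc))
ba*bc = 0.096*0.059 = 0.005664
ba+bc = 0.155; 2.303*icorr*(ba+bc) = 2.303*3.292×10^-4*0.155 = 1.1751288×10^-4
Rp = 0.005664 / 1.1751288×10^-4 = 48.2 ohm*cm^2

48.2 ohm*cm^2


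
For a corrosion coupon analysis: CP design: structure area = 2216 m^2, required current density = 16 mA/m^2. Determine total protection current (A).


I = area * current density, then convert mA → A (÷1000)
I = 2216 * 16 / 1000 = 35.46 A

35.46 A


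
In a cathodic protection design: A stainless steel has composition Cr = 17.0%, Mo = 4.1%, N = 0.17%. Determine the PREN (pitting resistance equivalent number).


Apply the PREN formula: PREN = Cr + 3.3*Mo + 16*N
PREN = 17.0 + 3.3*4.1 + 16*0.17
PREN = 17.0 + 13.53 + 2.72 = 33.25

33.25


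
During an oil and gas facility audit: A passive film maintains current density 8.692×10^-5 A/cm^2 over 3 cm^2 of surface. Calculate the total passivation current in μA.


I = i_pass * A, then convert A → μA (×10^6)
I = 8.692×10^-5 * 3 * 10^6 = 260.76 μA

260.76 μA


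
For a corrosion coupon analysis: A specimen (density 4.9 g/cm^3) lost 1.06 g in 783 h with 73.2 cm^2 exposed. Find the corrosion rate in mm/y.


Apply the mm/y weight-loss relation: CR = 87600 * W / (D * A * T)
Numerator: 87600 * 1.06 = 92856.0
Denominator: 4.9 * 73.2 * 783 = 280846.44
CR = 92856.0 / 280846.44 = 0.3306 mm/y

0.3306 mm/y


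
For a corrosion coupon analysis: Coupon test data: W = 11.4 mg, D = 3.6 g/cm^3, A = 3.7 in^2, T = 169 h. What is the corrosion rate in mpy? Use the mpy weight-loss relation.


Apply the mpy weight-loss relation: CR = 534 * W / (D * A * T)
Numerator: 534 * 11.4 = 6087.6
Denominator: 3.6 * 3.7 * 169 = 2251.08
CR = 6087.6 / 2251.08 = 2.7043 mpy

2.7043 mpy


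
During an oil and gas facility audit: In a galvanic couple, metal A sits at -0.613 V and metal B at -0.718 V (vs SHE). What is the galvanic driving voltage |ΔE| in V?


Driving voltage is the absolute potential difference.
|ΔE| = |-0.613 − (-0.718)| = 0.105 V

0.105 V


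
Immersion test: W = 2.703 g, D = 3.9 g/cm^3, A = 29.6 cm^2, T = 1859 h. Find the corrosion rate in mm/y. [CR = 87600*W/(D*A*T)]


Apply the mm/y weight-loss relation: CR = 87600 * W / (D * A * T)
Numerator: 87600 * 2.703 = 236782.8
Denominator: 3.9 * 29.6 * 1859 = 214602.96
CR = 236782.8 / 214602.96 = 1.103353 mm/y

1.103353 mm/y


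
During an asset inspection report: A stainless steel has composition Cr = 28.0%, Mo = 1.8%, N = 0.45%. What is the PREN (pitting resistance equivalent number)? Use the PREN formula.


Apply the PREN formula: PREN = Cr + 3.3*Mo + 16*N
PREN = 28.0 + 3.3*1.8 + 16*0.45
PREN = 28.0 + 5.94 + 7.2 = 41.14

41.14


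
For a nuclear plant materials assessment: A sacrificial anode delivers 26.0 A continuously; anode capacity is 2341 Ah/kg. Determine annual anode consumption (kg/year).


Annual consumption = current * hours per year / capacity
Rate = 26.0 * 8760 / 2341 = 97.3 kg/year

97.3 kg/year


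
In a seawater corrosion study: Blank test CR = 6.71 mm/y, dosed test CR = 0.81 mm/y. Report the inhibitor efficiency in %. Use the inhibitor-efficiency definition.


Apply the inhibitor-efficiency definition: IE = (CR_blank − CR_inh)/CR_blank × 100
IE = (6.71 − 0.81) / 6.71 × 100
IE = 5.9 / 6.71 × 100 = 87.9 %

87.9 %


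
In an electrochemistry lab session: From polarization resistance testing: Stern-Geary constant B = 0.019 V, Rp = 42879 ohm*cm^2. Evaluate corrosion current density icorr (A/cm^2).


Apply the Stern-Geary relation: icorr = B / Rp
icorr = 0.019 / 42879 = 4.431×10^-7 A/cm^2

4.431×10^-7 A/cm^2


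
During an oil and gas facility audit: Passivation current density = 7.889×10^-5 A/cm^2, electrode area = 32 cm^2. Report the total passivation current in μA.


I = i_pass * A, then convert A → μA (×10^6)
I = 7.889×10^-5 * 32 * 10^6 = 2524.48 μA

2524.48 μA


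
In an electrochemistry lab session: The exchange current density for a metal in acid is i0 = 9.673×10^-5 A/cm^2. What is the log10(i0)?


i0 = 9.673×10^-5 A/cm^2
log10(i0) = -4.014

-4.014


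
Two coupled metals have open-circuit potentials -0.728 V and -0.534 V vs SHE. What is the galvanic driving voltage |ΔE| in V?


Driving voltage is the absolute potential difference.
|ΔE| = |-0.728 − (-0.534)| = 0.194 V

0.194 V


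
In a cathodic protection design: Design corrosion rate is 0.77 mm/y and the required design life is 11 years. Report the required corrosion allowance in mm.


Corrosion allowance = CR × design life
CA = 0.77 * 11 = 8.47 mm

8.47 mm


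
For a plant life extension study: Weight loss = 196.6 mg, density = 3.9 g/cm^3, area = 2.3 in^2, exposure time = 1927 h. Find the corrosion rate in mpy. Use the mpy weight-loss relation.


Apply the mpy weight-loss relation: CR = 534 * W / (D * A * T)
Numerator: 534 * 196.6 = 104984.4
Denominator: 3.9 * 2.3 * 1927 = 17285.19
CR = 104984.4 / 17285.19 = 6.07366 mpy

6.07366 mpy


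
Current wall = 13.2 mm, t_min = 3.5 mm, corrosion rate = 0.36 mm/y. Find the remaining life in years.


Apply the remaining-life relation: RL = (t_current − t_min) / CR
RL = (13.2 − 3.5) / 0.36 = 9.7 / 0.36 = 26.9 years

26.9 years


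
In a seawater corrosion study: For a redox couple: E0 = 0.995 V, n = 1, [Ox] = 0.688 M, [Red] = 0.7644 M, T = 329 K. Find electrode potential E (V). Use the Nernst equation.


Apply the Nernst equation: E = E0 + (RT/nF)*ln([Ox]/[Red])
Step 1: RT/nF = 8.314*329/(1*96485) = 0.02834955 V
Step 2: [Ox]/[Red] = 0.688/0.7644 = 0.900052
Step 3: ln(0.900052) = -0.105303
Step 4: correction = 0.02834955 * -0.105303 = -0.003 V
E = 0.995 + -0.003 = 0.992 V

0.992 V


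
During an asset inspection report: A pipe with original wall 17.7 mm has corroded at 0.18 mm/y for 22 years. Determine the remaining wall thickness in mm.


Remaining wall = original − CR × time
t = 17.7 − 0.18*22 = 17.7 − 3.96 = 13.74 mm

13.74 mm


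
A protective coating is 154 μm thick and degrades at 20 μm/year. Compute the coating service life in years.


Service life = thickness / degradation rate
Life = 154 / 20 = 7.7 years

7.7 years


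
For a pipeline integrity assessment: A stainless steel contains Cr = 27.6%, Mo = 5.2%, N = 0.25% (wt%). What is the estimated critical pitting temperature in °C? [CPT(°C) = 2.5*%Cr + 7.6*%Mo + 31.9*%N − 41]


Apply the ASTM G48 empirical CPT estimate: CPT(°C) = 2.5*%Cr + 7.6*%Mo + 31.9*%N − 41
2.5*27.6 = 69; 7.6*5.2 = 39.52; 31.9*0.25 = 7.975
CPT = 69 + 39.52 + 7.975 − 41 = 75.495 °C
Rounded to 0.1 °C: CPT ≈ 75.5 °C

75.5 °C


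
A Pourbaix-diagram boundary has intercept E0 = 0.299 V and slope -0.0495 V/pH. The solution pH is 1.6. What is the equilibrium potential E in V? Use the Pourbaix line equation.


Apply the Pourbaix line equation: E = E0 + slope*pH
E = 0.299 + (-0.0495)*1.6 = 0.299 + (-0.0792) = 0.2198 V
Rounded to 3 decimal places: E = 0.220 V

0.220 V


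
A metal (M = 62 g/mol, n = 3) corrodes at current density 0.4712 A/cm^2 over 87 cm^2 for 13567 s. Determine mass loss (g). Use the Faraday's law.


Apply Faraday's law: m = i*A*t*M / (n*F)
Total charge passed Q = i*A*t = 0.4712*87*13567 = 556171.0248 C
m = Q*M/(n*F) = 556171.0248*62/(3*96485) = 119.129 g

119.129 g


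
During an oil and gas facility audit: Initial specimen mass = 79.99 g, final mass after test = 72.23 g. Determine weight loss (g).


Weight loss = initial − final
WL = 79.99 − 72.23 = 7.76 g

7.76 g


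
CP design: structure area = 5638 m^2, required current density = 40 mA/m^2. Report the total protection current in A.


I = area * current density, then convert mA → A (÷1000)
I = 5638 * 40 / 1000 = 225.52 A

225.52 A


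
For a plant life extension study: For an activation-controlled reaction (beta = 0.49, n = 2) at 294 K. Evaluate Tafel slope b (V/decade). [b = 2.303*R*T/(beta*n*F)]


Apply the Tafel slope relation: b = 2.303*R*T/(beta*n*F)
Numerator: 2.303 * 8.314 * 294 = 5629.26
Denominator: 0.49 * 2 * 96485 = 94555.3
b = 5629.26 / 94555.3 = 0.0595 V/decade

0.0595 V/decade


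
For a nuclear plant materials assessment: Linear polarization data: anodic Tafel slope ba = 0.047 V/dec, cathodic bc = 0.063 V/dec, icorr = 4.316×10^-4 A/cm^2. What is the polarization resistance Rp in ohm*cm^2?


Apply the Stern-Geary equation: Rp = ba*bc / (2.303*icorr*(ba+bc))
ba*bc = 0.047*0.063 = 0.002961
ba+bc = 0.11; 2.303*icorr*(ba+bc) = 2.303*4.316×10^-4*0.11 = 1.0933723×10^-4
Rp = 0.002961 / 1.0933723×10^-4 = 27.08 ohm*cm^2

27.08 ohm*cm^2


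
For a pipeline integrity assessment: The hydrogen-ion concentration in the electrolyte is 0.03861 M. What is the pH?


pH = −log10[H+]
pH = −log10(0.03861) = 1.41

1.41


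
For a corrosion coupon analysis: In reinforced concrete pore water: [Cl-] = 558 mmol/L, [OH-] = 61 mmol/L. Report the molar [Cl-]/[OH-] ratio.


Threshold parameter = [Cl-] / [OH-] (molar basis; both in mmol/L, so units cancel)
Ratio = 558 / 61 = 9.15

9.15


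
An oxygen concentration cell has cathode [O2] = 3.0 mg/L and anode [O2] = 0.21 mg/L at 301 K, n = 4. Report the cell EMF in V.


Apply the Nernst concentration-cell relation: E = (RT/nF)*ln(C_cathode/C_anode)
RT/nF = 8.314*301/(4*96485) = 0.0064842 V
ln(3.0/0.21) = 2.65926
E = 0.0064842 * 2.65926 = 0.01724 V

0.01724 V


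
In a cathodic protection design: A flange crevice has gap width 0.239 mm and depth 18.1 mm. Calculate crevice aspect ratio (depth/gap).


Aspect ratio = depth / gap
Ratio = 18.1 / 0.239 = 75.7

75.7


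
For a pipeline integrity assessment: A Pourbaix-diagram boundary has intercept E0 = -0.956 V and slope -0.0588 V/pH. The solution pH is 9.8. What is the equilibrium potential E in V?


Apply the Pourbaix line equation: E = E0 + slope*pH
E = -0.956 + (-0.0588)*9.8 = -0.956 + (-0.57624) = -1.53224 V
Rounded to 3 decimal places: E = -1.532 V

-1.532 V


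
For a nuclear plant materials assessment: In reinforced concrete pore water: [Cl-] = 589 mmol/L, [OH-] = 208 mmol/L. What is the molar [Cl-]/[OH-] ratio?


Threshold parameter = [Cl-] / [OH-] (molar basis; both in mmol/L, so units cancel)
Ratio = 589 / 208 = 2.83

2.83


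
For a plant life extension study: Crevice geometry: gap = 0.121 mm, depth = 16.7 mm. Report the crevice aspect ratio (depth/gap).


Aspect ratio = depth / gap
Ratio = 16.7 / 0.121 = 138.0

138.0


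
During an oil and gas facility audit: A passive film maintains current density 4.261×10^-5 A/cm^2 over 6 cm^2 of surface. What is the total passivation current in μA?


I = i_pass * A, then convert A → μA (×10^6)
I = 4.261×10^-5 * 6 * 10^6 = 255.66 μA

255.66 μA


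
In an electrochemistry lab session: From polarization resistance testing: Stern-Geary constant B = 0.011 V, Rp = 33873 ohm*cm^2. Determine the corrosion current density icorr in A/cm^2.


Apply the Stern-Geary relation: icorr = B / Rp
icorr = 0.011 / 33873 = 3.247×10^-7 A/cm^2

3.247×10^-7 A/cm^2


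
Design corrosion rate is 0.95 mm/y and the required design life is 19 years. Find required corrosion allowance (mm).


Corrosion allowance = CR × design life
CA = 0.95 * 19 = 18.05 mm

18.05 mm


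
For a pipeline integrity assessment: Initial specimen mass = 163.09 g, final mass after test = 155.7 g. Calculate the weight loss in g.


Weight loss = initial − final
WL = 163.09 − 155.7 = 7.39 g

7.39 g


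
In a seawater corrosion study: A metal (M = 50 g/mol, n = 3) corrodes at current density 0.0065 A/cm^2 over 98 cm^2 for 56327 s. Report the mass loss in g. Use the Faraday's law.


Apply Faraday's law: m = i*A*t*M / (n*F)
Total charge passed Q = i*A*t = 0.0065*98*56327 = 35880.299 C
m = Q*M/(n*F) = 35880.299*50/(3*96485) = 6.1979 g

6.1979 g


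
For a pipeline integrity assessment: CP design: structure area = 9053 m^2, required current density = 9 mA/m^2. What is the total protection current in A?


I = area * current density, then convert mA → A (÷1000)
I = 9053 * 9 / 1000 = 81.48 A

81.48 A


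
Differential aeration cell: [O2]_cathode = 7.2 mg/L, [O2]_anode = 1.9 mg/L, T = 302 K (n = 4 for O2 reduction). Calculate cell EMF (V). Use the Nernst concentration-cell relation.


Apply the Nernst concentration-cell relation: E = (RT/nF)*ln(C_cathode/C_anode)
RT/nF = 8.314*302/(4*96485) = 0.00650575 V
ln(7.2/1.9) = 1.33223
E = 0.00650575 * 1.33223 = 0.00867 V

0.00867 V


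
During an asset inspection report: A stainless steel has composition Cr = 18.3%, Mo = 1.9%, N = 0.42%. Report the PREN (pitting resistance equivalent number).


Apply the PREN formula: PREN = Cr + 3.3*Mo + 16*N
PREN = 18.3 + 3.3*1.9 + 16*0.42
PREN = 18.3 + 6.27 + 6.72 = 31.29

31.29


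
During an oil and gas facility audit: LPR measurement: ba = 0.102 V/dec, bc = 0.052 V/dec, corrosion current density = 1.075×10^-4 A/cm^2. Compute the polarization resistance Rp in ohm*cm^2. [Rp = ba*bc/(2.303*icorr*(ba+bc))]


Apply the Stern-Geary equation: Rp = ba*bc / (2.303*icorr*(ba+bc))
ba*bc = 0.102*0.052 = 0.005304
ba+bc = 0.154; 2.303*icorr*(ba+bc) = 2.303*1.075×10^-4*0.154 = 3.8126165×10^-5
Rp = 0.005304 / 3.8126165×10^-5 = 139.1 ohm*cm^2

139.1 ohm*cm^2


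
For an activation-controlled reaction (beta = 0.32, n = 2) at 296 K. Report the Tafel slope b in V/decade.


Apply the Tafel slope relation: b = 2.303*R*T/(beta*n*F)
Numerator: 2.303 * 8.314 * 296 = 5667.55
Denominator: 0.32 * 2 * 96485 = 61750.4
b = 5667.55 / 61750.4 = 0.092 V/decade

0.092 V/decade


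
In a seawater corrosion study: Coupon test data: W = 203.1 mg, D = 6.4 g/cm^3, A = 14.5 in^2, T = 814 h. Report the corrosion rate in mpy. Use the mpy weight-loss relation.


Apply the mpy weight-loss relation: CR = 534 * W / (D * A * T)
Numerator: 534 * 203.1 = 108455.4
Denominator: 6.4 * 14.5 * 814 = 75539.2
CR = 108455.4 / 75539.2 = 1.43575 mpy

1.43575 mpy


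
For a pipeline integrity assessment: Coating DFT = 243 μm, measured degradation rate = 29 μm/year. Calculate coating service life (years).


Service life = thickness / degradation rate
Life = 243 / 29 = 8.4 years

8.4 years


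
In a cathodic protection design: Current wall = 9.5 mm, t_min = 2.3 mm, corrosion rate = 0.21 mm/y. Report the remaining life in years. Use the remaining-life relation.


Apply the remaining-life relation: RL = (t_current − t_min) / CR
RL = (9.5 − 2.3) / 0.21 = 7.2 / 0.21 = 34.3 years

34.3 years


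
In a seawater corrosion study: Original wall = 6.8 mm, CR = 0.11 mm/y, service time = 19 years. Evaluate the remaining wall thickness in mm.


Remaining wall = original − CR × time
t = 6.8 − 0.11*19 = 6.8 − 2.09 = 4.71 mm

4.71 mm


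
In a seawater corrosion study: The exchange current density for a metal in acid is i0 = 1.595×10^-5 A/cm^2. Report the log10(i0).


i0 = 1.595×10^-5 A/cm^2
log10(i0) = -4.797

-4.797


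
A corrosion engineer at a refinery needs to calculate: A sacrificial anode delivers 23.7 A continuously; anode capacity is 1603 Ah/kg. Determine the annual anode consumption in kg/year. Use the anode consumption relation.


Annual consumption = current * hours per year / capacity
Rate = 23.7 * 8760 / 1603 = 129.5 kg/year

129.5 kg/year


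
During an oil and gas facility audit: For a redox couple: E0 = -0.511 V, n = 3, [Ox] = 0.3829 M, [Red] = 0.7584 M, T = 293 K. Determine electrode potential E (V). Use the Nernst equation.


Apply the Nernst equation: E = E0 + (RT/nF)*ln([Ox]/[Red])
Step 1: RT/nF = 8.314*293/(3*96485) = 0.00841582 V
Step 2: [Ox]/[Red] = 0.3829/0.7584 = 0.504879
Step 3: ln(0.504879) = -0.683436
Step 4: correction = 0.00841582 * -0.683436 = -0.006 V
E = -0.511 + -0.006 = -0.517 V

-0.517 V


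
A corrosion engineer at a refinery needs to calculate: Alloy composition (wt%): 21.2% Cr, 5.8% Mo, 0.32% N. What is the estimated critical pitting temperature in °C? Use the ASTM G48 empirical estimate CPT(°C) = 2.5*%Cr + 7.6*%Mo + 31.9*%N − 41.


Apply the ASTM G48 empirical CPT estimate: CPT(°C) = 2.5*%Cr + 7.6*%Mo + 31.9*%N − 41
2.5*21.2 = 53; 7.6*5.8 = 44.08; 31.9*0.32 = 10.208
CPT = 53 + 44.08 + 10.208 − 41 = 66.288 °C
Rounded to 0.1 °C: CPT ≈ 66.3 °C

66.3 °C


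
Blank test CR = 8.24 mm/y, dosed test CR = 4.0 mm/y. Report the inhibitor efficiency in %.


Apply the inhibitor-efficiency definition: IE = (CR_blank − CR_inh)/CR_blank × 100
IE = (8.24 − 4.0) / 8.24 × 100
IE = 4.24 / 8.24 × 100 = 51.5 %

51.5 %


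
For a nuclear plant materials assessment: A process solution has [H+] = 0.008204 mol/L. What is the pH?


pH = −log10[H+]
pH = −log10(0.008204) = 2.09

2.09


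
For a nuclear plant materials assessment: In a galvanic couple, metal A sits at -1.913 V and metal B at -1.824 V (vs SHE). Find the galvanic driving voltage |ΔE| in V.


Driving voltage is the absolute potential difference.
|ΔE| = |-1.913 − (-1.824)| = 0.089 V

0.089 V


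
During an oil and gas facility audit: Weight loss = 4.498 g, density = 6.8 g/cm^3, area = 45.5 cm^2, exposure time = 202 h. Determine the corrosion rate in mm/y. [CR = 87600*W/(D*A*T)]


Apply the mm/y weight-loss relation: CR = 87600 * W / (D * A * T)
Numerator: 87600 * 4.498 = 394024.8
Denominator: 6.8 * 45.5 * 202 = 62498.8
CR = 394024.8 / 62498.8 = 6.304518 mm/y

6.304518 mm/y


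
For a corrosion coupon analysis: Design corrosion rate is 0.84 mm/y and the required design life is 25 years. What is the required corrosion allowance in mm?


Corrosion allowance = CR × design life
CA = 0.84 * 25 = 21.0 mm

21.0 mm


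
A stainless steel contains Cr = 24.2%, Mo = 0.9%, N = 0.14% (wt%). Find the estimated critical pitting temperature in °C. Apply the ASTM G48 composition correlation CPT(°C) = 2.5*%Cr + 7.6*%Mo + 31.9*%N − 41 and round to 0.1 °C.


Apply the ASTM G48 empirical CPT estimate: CPT(°C) = 2.5*%Cr + 7.6*%Mo + 31.9*%N − 41
2.5*24.2 = 60.5; 7.6*0.9 = 6.84; 31.9*0.14 = 4.466
CPT = 60.5 + 6.84 + 4.466 − 41 = 30.806 °C
Rounded to 0.1 °C: CPT ≈ 30.8 °C

30.8 °C


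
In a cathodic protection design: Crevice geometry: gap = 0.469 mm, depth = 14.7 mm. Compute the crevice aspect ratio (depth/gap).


Aspect ratio = depth / gap
Ratio = 14.7 / 0.469 = 31.3

31.3


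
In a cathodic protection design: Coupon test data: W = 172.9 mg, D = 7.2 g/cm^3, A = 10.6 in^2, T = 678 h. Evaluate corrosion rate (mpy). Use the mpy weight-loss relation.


Apply the mpy weight-loss relation: CR = 534 * W / (D * A * T)
Numerator: 534 * 172.9 = 92328.6
Denominator: 7.2 * 10.6 * 678 = 51744.96
CR = 92328.6 / 51744.96 = 1.7843 mpy

1.7843 mpy


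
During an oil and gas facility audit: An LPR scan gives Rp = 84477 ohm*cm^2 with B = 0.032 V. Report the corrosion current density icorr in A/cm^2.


Apply the Stern-Geary relation: icorr = B / Rp
icorr = 0.032 / 84477 = 3.788×10^-7 A/cm^2

3.788×10^-7 A/cm^2


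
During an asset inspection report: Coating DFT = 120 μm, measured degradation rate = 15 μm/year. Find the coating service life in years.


Service life = thickness / degradation rate
Life = 120 / 15 = 8.0 years

8.0 years


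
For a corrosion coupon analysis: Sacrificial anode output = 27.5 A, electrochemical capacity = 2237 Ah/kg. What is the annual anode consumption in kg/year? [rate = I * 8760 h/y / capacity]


Annual consumption = current * hours per year / capacity
Rate = 27.5 * 8760 / 2237 = 107.7 kg/year

107.7 kg/year


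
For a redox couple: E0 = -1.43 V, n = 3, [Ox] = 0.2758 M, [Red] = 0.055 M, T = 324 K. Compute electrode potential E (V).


Apply the Nernst equation: E = E0 + (RT/nF)*ln([Ox]/[Red])
Step 1: RT/nF = 8.314*324/(3*96485) = 0.00930623 V
Step 2: [Ox]/[Red] = 0.2758/0.055 = 5.014545
Step 3: ln(5.014545) = 1.612343
Step 4: correction = 0.00930623 * 1.612343 = 0.015 V
E = -1.43 + 0.015 = -1.415 V

-1.415 V


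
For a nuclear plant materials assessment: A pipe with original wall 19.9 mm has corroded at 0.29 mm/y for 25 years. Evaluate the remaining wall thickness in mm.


Remaining wall = original − CR × time
t = 19.9 − 0.29*25 = 19.9 − 7.25 = 12.65 mm

12.65 mm


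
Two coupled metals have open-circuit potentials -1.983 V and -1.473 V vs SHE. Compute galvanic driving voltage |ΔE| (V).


Driving voltage is the absolute potential difference.
|ΔE| = |-1.983 − (-1.473)| = 0.51 V

0.51 V


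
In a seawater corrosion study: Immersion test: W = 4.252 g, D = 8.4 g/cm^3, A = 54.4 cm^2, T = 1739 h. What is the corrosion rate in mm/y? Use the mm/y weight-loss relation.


Apply the mm/y weight-loss relation: CR = 87600 * W / (D * A * T)
Numerator: 87600 * 4.252 = 372475.2
Denominator: 8.4 * 54.4 * 1739 = 794653.44
CR = 372475.2 / 794653.44 = 0.468727 mm/y

0.468727 mm/y


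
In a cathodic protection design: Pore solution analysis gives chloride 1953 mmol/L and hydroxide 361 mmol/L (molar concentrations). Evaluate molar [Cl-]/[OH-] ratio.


Threshold parameter = [Cl-] / [OH-] (molar basis; both in mmol/L, so units cancel)
Ratio = 1953 / 361 = 5.41

5.41


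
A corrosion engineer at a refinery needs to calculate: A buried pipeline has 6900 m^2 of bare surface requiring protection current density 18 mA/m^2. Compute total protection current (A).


I = area * current density, then convert mA → A (÷1000)
I = 6900 * 18 / 1000 = 124.2 A

124.2 A


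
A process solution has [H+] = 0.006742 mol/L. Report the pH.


pH = −log10[H+]
pH = −log10(0.006742) = 2.17

2.17


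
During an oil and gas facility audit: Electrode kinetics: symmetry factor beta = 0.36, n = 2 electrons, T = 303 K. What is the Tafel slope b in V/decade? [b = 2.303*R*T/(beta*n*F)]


Apply the Tafel slope relation: b = 2.303*R*T/(beta*n*F)
Numerator: 2.303 * 8.314 * 303 = 5801.58
Denominator: 0.36 * 2 * 96485 = 69469.2
b = 5801.58 / 69469.2 = 0.084 V/decade

0.084 V/decade


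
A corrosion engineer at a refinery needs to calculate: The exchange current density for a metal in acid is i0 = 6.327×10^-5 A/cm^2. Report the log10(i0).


i0 = 6.327×10^-5 A/cm^2
log10(i0) = -4.199

-4.199


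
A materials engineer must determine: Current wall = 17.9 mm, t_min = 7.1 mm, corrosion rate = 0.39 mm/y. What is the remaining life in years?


Apply the remaining-life relation: RL = (t_current − t_min) / CR
RL = (17.9 − 7.1) / 0.39 = 10.8 / 0.39 = 27.7 years

27.7 years


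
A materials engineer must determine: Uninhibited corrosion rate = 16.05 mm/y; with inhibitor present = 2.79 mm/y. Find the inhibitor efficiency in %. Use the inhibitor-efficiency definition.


Apply the inhibitor-efficiency definition: IE = (CR_blank − CR_inh)/CR_blank × 100
IE = (16.05 − 2.79) / 16.05 × 100
IE = 13.26 / 16.05 × 100 = 82.6 %

82.6 %


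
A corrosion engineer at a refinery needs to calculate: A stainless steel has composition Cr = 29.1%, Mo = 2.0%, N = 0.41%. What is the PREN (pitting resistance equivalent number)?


Apply the PREN formula: PREN = Cr + 3.3*Mo + 16*N
PREN = 29.1 + 3.3*2.0 + 16*0.41
PREN = 29.1 + 6.6 + 6.56 = 42.26

42.26


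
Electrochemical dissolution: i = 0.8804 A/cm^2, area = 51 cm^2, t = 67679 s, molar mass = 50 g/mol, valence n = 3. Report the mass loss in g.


Apply Faraday's law: m = i*A*t*M / (n*F)
Total charge passed Q = i*A*t = 0.8804*51*67679 = 3038814.1716 C
m = Q*M/(n*F) = 3038814.1716*50/(3*96485) = 524.92 g

524.92 g


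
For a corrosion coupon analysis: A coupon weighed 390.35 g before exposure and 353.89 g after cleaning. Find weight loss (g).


Weight loss = initial − final
WL = 390.35 − 353.89 = 36.46 g

36.46 g


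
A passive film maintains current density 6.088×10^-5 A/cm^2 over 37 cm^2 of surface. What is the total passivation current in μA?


I = i_pass * A, then convert A → μA (×10^6)
I = 6.088×10^-5 * 37 * 10^6 = 2252.56 μA

2252.56 μA


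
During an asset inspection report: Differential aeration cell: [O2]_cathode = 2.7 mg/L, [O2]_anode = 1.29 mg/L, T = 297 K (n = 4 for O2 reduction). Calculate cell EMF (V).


Apply the Nernst concentration-cell relation: E = (RT/nF)*ln(C_cathode/C_anode)
RT/nF = 8.314*297/(4*96485) = 0.00639804 V
ln(2.7/1.29) = 0.73861
E = 0.00639804 * 0.73861 = 0.00473 V

0.00473 V


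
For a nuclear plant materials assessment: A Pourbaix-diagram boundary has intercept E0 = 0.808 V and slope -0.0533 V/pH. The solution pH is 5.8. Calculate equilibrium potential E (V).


Apply the Pourbaix line equation: E = E0 + slope*pH
E = 0.808 + (-0.0533)*5.8 = 0.808 + (-0.30914) = 0.49886 V
Rounded to 4 decimal places: E = 0.4989 V

0.4989 V


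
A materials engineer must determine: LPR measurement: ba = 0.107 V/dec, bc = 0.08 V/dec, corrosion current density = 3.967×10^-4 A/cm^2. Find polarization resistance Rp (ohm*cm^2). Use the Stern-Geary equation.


Apply the Stern-Geary equation: Rp = ba*bc / (2.303*icorr*(ba+bc))
ba*bc = 0.107*0.08 = 0.00856
ba+bc = 0.187; 2.303*icorr*(ba+bc) = 2.303*3.967×10^-4*0.187 = 1.7084322×10^-4
Rp = 0.00856 / 1.7084322×10^-4 = 50.1 ohm*cm^2

50.1 ohm*cm^2


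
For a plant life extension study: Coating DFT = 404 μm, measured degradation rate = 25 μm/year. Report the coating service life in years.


Service life = thickness / degradation rate
Life = 404 / 25 = 16.2 years

16.2 years


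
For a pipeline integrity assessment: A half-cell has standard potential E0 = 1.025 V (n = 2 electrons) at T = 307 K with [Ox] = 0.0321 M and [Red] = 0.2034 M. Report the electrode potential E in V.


Apply the Nernst equation: E = E0 + (RT/nF)*ln([Ox]/[Red])
Step 1: RT/nF = 8.314*307/(2*96485) = 0.01322692 V
Step 2: [Ox]/[Red] = 0.0321/0.2034 = 0.157817
Step 3: ln(0.157817) = -1.846319
Step 4: correction = 0.01322692 * -1.846319 = -0.024 V
E = 1.025 + -0.024 = 1.001 V

1.001 V


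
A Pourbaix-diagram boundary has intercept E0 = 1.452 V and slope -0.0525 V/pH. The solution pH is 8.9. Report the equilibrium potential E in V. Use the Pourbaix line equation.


Apply the Pourbaix line equation: E = E0 + slope*pH
E = 1.452 + (-0.0525)*8.9 = 1.452 + (-0.46725) = 0.98475 V
Rounded to 3 decimal places: E = 0.985 V

0.985 V


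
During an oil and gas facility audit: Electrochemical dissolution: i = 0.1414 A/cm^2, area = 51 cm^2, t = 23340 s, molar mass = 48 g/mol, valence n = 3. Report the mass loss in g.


Apply Faraday's law: m = i*A*t*M / (n*F)
Total charge passed Q = i*A*t = 0.1414*51*23340 = 168314.076 C
m = Q*M/(n*F) = 168314.076*48/(3*96485) = 27.9113 g

27.9113 g


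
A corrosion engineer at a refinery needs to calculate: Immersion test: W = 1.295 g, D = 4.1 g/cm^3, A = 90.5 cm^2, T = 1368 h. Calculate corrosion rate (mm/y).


Apply the mm/y weight-loss relation: CR = 87600 * W / (D * A * T)
Numerator: 87600 * 1.295 = 113442.0
Denominator: 4.1 * 90.5 * 1368 = 507596.4
CR = 113442.0 / 507596.4 = 0.223489 mm/y

0.223489 mm/y


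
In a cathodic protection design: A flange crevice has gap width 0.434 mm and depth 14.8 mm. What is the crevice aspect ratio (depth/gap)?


Aspect ratio = depth / gap
Ratio = 14.8 / 0.434 = 34.1

34.1


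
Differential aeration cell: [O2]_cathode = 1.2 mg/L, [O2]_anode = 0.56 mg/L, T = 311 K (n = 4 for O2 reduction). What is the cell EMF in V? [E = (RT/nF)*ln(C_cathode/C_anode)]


Apply the Nernst concentration-cell relation: E = (RT/nF)*ln(C_cathode/C_anode)
RT/nF = 8.314*311/(4*96485) = 0.00669963 V
ln(1.2/0.56) = 0.76214
E = 0.00669963 * 0.76214 = 0.00511 V

0.00511 V


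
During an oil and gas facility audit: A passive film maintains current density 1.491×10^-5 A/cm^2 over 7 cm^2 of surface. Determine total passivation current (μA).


I = i_pass * A, then convert A → μA (×10^6)
I = 1.491×10^-5 * 7 * 10^6 = 104.37 μA

104.37 μA


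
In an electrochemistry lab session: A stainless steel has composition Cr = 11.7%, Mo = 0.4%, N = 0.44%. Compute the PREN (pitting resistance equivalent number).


Apply the PREN formula: PREN = Cr + 3.3*Mo + 16*N
PREN = 11.7 + 3.3*0.4 + 16*0.44
PREN = 11.7 + 1.32 + 7.04 = 20.06

20.06


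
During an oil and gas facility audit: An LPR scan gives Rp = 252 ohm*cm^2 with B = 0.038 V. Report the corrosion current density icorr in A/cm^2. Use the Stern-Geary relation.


Apply the Stern-Geary relation: icorr = B / Rp
icorr = 0.038 / 252 = 1.508×10^-4 A/cm^2

1.508×10^-4 A/cm^2


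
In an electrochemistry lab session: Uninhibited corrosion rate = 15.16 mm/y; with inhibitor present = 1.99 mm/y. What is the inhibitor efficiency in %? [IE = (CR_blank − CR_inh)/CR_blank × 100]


Apply the inhibitor-efficiency definition: IE = (CR_blank − CR_inh)/CR_blank × 100
IE = (15.16 − 1.99) / 15.16 × 100
IE = 13.17 / 15.16 × 100 = 86.9 %

86.9 %


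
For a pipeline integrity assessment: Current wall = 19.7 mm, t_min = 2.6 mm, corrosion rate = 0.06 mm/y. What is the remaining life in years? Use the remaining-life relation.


Apply the remaining-life relation: RL = (t_current − t_min) / CR
RL = (19.7 − 2.6) / 0.06 = 17.1 / 0.06 = 285.0 years

285.0 years


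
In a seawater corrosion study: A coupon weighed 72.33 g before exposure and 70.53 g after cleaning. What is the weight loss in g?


Weight loss = initial − final
WL = 72.33 − 70.53 = 1.8 g

1.8 g


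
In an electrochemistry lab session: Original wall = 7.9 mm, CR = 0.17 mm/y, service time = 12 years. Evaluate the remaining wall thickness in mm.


Remaining wall = original − CR × time
t = 7.9 − 0.17*12 = 7.9 − 2.04 = 5.86 mm

5.86 mm


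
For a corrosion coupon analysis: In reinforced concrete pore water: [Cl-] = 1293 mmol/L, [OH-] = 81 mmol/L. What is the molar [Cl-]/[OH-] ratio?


Threshold parameter = [Cl-] / [OH-] (molar basis; both in mmol/L, so units cancel)
Ratio = 1293 / 81 = 15.96

15.96
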